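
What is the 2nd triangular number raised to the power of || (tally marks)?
Convert the 2nd triangular number (triangular index) → 2×3/2 = 3 (decimal)
Convert || (tally marks) → 2 (decimal)
Compute 3 ^ 2 = 9
9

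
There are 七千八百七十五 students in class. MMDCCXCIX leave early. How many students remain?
Convert 七千八百七十五 (Chinese numeral) → 7×1000 + 8×100 + 7×10 + 5 = 7875 (decimal)
Convert MMDCCXCIX (Roman numeral) → 1000 + 1000 + 500 + 100 + 100 + 90 + 9 = 2799 (decimal)
Compute 7875 - 2799 = 5076
5076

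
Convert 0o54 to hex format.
Convert 0o54 (octal) → 5×8 + 4 = 44 (decimal)
Convert 44 (decimal) → 44 = 2×16 + 12 → 0x2C (hexadecimal)
0x2C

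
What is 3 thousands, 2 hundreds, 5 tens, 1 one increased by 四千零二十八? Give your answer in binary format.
Convert 3 thousands, 2 hundreds, 5 tens, 1 one (place-value notation) → 3×1000 + 2×100 + 5×10 + 1 = 3251 (decimal)
Convert 四千零二十八 (Chinese numeral) → 4×1000 + 2×10 + 8 = 4028 (decimal)
Compute 3251 + 4028 = 7279
Convert 7279 (decimal) → 7279 = 4096 + 2048 + 1024 + 64 + 32 + 8 + 4 + 2 + 1 → 0b1110001101111 (binary)
0b1110001101111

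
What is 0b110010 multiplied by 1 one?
Convert 0b110010 (binary) → 32 + 16 + 2 = 50 (decimal)
Convert 1 one (place-value notation) → 1 (decimal)
Compute 50 × 1 = 50
50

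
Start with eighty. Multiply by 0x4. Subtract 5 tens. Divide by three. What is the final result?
Convert eighty (English words) → 80 (decimal)
Start: 80
Convert 0x4 (hexadecimal) → 4 (decimal)
80 × 4 = 320
Convert 5 tens (place-value notation) → 5×10 = 50 (decimal)
320 - 50 = 270
Convert three (English words) → 3 (decimal)
270 ÷ 3 = 90
90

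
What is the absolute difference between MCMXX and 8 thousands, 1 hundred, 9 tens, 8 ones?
Convert MCMXX (Roman numeral) → 1000 + 900 + 10 + 10 = 1920 (decimal)
Convert 8 thousands, 1 hundred, 9 tens, 8 ones (place-value notation) → 8×1000 + 1×100 + 9×10 + 8 = 8198 (decimal)
Compute |1920 - 8198| = 6278
6278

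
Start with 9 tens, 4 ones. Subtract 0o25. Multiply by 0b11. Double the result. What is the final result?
Convert 9 tens, 4 ones (place-value notation) → 9×10 + 4 = 94 (decimal)
Start: 94
Convert 0o25 (octal) → 2×8 + 5 = 21 (decimal)
94 - 21 = 73
Convert 0b11 (binary) → 2 + 1 = 3 (decimal)
73 × 3 = 219
219 × 2 = 438
438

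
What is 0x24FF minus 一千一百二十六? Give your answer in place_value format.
Convert 0x24FF (hexadecimal) → 2×4096 + 4×256 + 15×16 + 15 = 9471 (decimal)
Convert 一千一百二十六 (Chinese numeral) → 1×1000 + 1×100 + 2×10 + 6 = 1126 (decimal)
Compute 9471 - 1126 = 8345
Convert 8345 (decimal) → 8345 = 8×1000 + 3×100 + 4×10 + 5 → 8 thousands, 3 hundreds, 4 tens, 5 ones (place-value notation)
8 thousands, 3 hundreds, 4 tens, 5 ones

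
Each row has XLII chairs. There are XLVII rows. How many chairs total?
Convert XLII (Roman numeral) → 40 + 1 + 1 = 42 (decimal)
Convert XLVII (Roman numeral) → 40 + 5 + 1 + 1 = 47 (decimal)
Compute 42 × 47 = 1974
1974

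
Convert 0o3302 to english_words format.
Convert 0o3302 (octal) → 3×512 + 3×64 + 2 = 1730 (decimal)
Convert 1730 (decimal) → 1730 = 1×1000 + 7×100 + 30 → one thousand seven hundred thirty (English words)
one thousand seven hundred thirty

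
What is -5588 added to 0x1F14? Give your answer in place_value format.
Convert 0x1F14 (hexadecimal) → 1×4096 + 15×256 + 1×16 + 4 = 7956 (decimal)
Compute -5588 + 7956 = 2368
Convert 2368 (decimal) → 2368 = 2×1000 + 3×100 + 6×10 + 8 → 2 thousands, 3 hundreds, 6 tens, 8 ones (place-value notation)
2 thousands, 3 hundreds, 6 tens, 8 ones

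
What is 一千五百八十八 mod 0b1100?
Convert 一千五百八十八 (Chinese numeral) → 1×1000 + 5×100 + 8×10 + 8 = 1588 (decimal)
Convert 0b1100 (binary) → 8 + 4 = 12 (decimal)
Compute 1588 mod 12 = 4
4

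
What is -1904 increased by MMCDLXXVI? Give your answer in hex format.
Convert MMCDLXXVI (Roman numeral) → 1000 + 1000 + 400 + 50 + 10 + 10 + 5 + 1 = 2476 (decimal)
Compute -1904 + 2476 = 572
Convert 572 (decimal) → 572 = 2×256 + 3×16 + 12 → 0x23C (hexadecimal)
0x23C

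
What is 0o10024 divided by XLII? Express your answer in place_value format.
Convert 0o10024 (octal) → 1×4096 + 2×8 + 4 = 4116 (decimal)
Convert XLII (Roman numeral) → 40 + 1 + 1 = 42 (decimal)
Compute 4116 ÷ 42 = 98
Convert 98 (decimal) → 98 = 9×10 + 8 → 9 tens, 8 ones (place-value notation)
9 tens, 8 ones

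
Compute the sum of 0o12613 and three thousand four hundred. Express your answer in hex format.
Convert 0o12613 (octal) → 1×4096 + 2×512 + 6×64 + 1×8 + 3 = 5515 (decimal)
Convert three thousand four hundred (English words) → 3×1000 + 4×100 = 3400 (decimal)
Compute 5515 + 3400 = 8915
Convert 8915 (decimal) → 8915 = 2×4096 + 2×256 + 13×16 + 3 → 0x22D3 (hexadecimal)
0x22D3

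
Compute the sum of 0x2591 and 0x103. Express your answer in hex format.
Convert 0x2591 (hexadecimal) → 2×4096 + 5×256 + 9×16 + 1 = 9617 (decimal)
Convert 0x103 (hexadecimal) → 1×256 + 3 = 259 (decimal)
Compute 9617 + 259 = 9876
Convert 9876 (decimal) → 9876 = 2×4096 + 6×256 + 9×16 + 4 → 0x2694 (hexadecimal)
0x2694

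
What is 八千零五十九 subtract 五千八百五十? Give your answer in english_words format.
Convert 八千零五十九 (Chinese numeral) → 8×1000 + 5×10 + 9 = 8059 (decimal)
Convert 五千八百五十 (Chinese numeral) → 5×1000 + 8×100 + 5×10 = 5850 (decimal)
Compute 8059 - 5850 = 2209
Convert 2209 (decimal) → 2209 = 2×1000 + 2×100 + 9 → two thousand two hundred nine (English words)
two thousand two hundred nine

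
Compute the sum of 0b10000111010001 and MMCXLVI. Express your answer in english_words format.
Convert 0b10000111010001 (binary) → 8192 + 256 + 128 + 64 + 16 + 1 = 8657 (decimal)
Convert MMCXLVI (Roman numeral) → 1000 + 1000 + 100 + 40 + 5 + 1 = 2146 (decimal)
Compute 8657 + 2146 = 10803
Convert 10803 (decimal) → 10803 = 10×1000 + 8×100 + 3 → ten thousand eight hundred three (English words)
ten thousand eight hundred three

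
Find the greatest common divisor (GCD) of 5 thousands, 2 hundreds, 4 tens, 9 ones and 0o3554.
Convert 5 thousands, 2 hundreds, 4 tens, 9 ones (place-value notation) → 5×1000 + 2×100 + 4×10 + 9 = 5249 (decimal)
Convert 0o3554 (octal) → 3×512 + 5×64 + 5×8 + 4 = 1900 (decimal)
Compute gcd(5249, 1900) = 1
1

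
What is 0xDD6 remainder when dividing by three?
Convert 0xDD6 (hexadecimal) → 13×256 + 13×16 + 6 = 3542 (decimal)
Convert three (English words) → 3 (decimal)
Compute 3542 mod 3 = 2
2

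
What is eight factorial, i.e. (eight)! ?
Convert eight (English words) → 8 (decimal)
Compute 8! = 40320
40320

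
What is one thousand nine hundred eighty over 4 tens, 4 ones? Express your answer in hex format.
Convert one thousand nine hundred eighty (English words) → 1×1000 + 9×100 + 80 = 1980 (decimal)
Convert 4 tens, 4 ones (place-value notation) → 4×10 + 4 = 44 (decimal)
Compute 1980 ÷ 44 = 45
Convert 45 (decimal) → 45 = 2×16 + 13 → 0x2D (hexadecimal)
0x2D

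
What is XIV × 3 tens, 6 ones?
Convert XIV (Roman numeral) → 10 + 4 = 14 (decimal)
Convert 3 tens, 6 ones (place-value notation) → 3×10 + 6 = 36 (decimal)
Compute 14 × 36 = 504
504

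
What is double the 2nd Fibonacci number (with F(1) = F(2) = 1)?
The 2nd Fibonacci number (with F(1) = F(2) = 1) = 1
Compute 1 × 2 = 2
2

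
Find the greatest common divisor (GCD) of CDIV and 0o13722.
Convert CDIV (Roman numeral) → 400 + 4 = 404 (decimal)
Convert 0o13722 (octal) → 1×4096 + 3×512 + 7×64 + 2×8 + 2 = 6098 (decimal)
Compute gcd(404, 6098) = 2
2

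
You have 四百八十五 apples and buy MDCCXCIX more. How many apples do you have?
Convert 四百八十五 (Chinese numeral) → 4×100 + 8×10 + 5 = 485 (decimal)
Convert MDCCXCIX (Roman numeral) → 1000 + 500 + 100 + 100 + 90 + 9 = 1799 (decimal)
Compute 485 + 1799 = 2284
2284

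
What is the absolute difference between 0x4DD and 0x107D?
Convert 0x4DD (hexadecimal) → 4×256 + 13×16 + 13 = 1245 (decimal)
Convert 0x107D (hexadecimal) → 1×4096 + 7×16 + 13 = 4221 (decimal)
Compute |1245 - 4221| = 2976
2976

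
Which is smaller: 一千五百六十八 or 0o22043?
Convert 一千五百六十八 (Chinese numeral) → 1×1000 + 5×100 + 6×10 + 8 = 1568 (decimal)
Convert 0o22043 (octal) → 2×4096 + 2×512 + 4×8 + 3 = 9251 (decimal)
Compare 1568 vs 9251: smaller = 1568
1568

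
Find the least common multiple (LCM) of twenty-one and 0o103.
Convert twenty-one (English words) → 21 (decimal)
Convert 0o103 (octal) → 1×64 + 3 = 67 (decimal)
Compute lcm(21, 67) = 1407
1407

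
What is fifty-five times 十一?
Convert fifty-five (English words) → 55 (decimal)
Convert 十一 (Chinese numeral) → 1×10 + 1 = 11 (decimal)
Compute 55 × 11 = 605
605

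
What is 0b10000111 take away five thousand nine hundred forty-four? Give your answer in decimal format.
Convert 0b10000111 (binary) → 128 + 4 + 2 + 1 = 135 (decimal)
Convert five thousand nine hundred forty-four (English words) → 5×1000 + 9×100 + 44 = 5944 (decimal)
Compute 135 - 5944 = -5809
-5809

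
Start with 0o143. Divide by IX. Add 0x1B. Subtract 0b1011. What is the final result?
Convert 0o143 (octal) → 1×64 + 4×8 + 3 = 99 (decimal)
Start: 99
Convert IX (Roman numeral) → 9 (decimal)
99 ÷ 9 = 11
Convert 0x1B (hexadecimal) → 1×16 + 11 = 27 (decimal)
11 + 27 = 38
Convert 0b1011 (binary) → 8 + 2 + 1 = 11 (decimal)
38 - 11 = 27
27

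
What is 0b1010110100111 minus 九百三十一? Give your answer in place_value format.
Convert 0b1010110100111 (binary) → 4096 + 1024 + 256 + 128 + 32 + 4 + 2 + 1 = 5543 (decimal)
Convert 九百三十一 (Chinese numeral) → 9×100 + 3×10 + 1 = 931 (decimal)
Compute 5543 - 931 = 4612
Convert 4612 (decimal) → 4612 = 4×1000 + 6×100 + 1×10 + 2 → 4 thousands, 6 hundreds, 1 ten, 2 ones (place-value notation)
4 thousands, 6 hundreds, 1 ten, 2 ones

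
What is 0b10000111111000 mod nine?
Convert 0b10000111111000 (binary) → 8192 + 256 + 128 + 64 + 32 + 16 + 8 = 8696 (decimal)
Convert nine (English words) → 9 (decimal)
Compute 8696 mod 9 = 2
2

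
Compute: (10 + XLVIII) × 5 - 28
Convert XLVIII (Roman numeral) → 40 + 5 + 1 + 1 + 1 = 48 (decimal)
Expression in decimal: (10 + 48) × 5 - 28
Parentheses first: 10 + 48 = 58
Multiply: 58 × 5 = 290
Subtract: 290 - 28 = 262
262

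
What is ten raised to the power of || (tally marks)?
Convert ten (English words) → 10 (decimal)
Convert || (tally marks) → 2 (decimal)
Compute 10 ^ 2 = 100
100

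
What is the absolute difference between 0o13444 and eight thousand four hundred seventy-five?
Convert 0o13444 (octal) → 1×4096 + 3×512 + 4×64 + 4×8 + 4 = 5924 (decimal)
Convert eight thousand four hundred seventy-five (English words) → 8×1000 + 4×100 + 75 = 8475 (decimal)
Compute |5924 - 8475| = 2551
2551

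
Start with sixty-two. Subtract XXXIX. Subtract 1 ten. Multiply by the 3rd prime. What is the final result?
Convert sixty-two (English words) → 62 (decimal)
Start: 62
Convert XXXIX (Roman numeral) → 10 + 10 + 10 + 9 = 39 (decimal)
62 - 39 = 23
Convert 1 ten (place-value notation) → 1×10 = 10 (decimal)
23 - 10 = 13
Convert the 3rd prime (prime index) → 5 (decimal)
13 × 5 = 65
65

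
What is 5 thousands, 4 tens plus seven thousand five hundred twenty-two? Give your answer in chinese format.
Convert 5 thousands, 4 tens (place-value notation) → 5×1000 + 4×10 = 5040 (decimal)
Convert seven thousand five hundred twenty-two (English words) → 7×1000 + 5×100 + 22 = 7522 (decimal)
Compute 5040 + 7522 = 12562
Convert 12562 (decimal) → 12562 = 1×10000 + 2×1000 + 5×100 + 6×10 + 2 → 一万二千五百六十二 (Chinese numeral)
一万二千五百六十二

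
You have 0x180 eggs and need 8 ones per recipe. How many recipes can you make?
Convert 0x180 (hexadecimal) → 1×256 + 8×16 = 384 (decimal)
Convert 8 ones (place-value notation) → 8 (decimal)
Compute 384 ÷ 8 = 48
48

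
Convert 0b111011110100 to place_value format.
Convert 0b111011110100 (binary) → 2048 + 1024 + 512 + 128 + 64 + 32 + 16 + 4 = 3828 (decimal)
Convert 3828 (decimal) → 3828 = 3×1000 + 8×100 + 2×10 + 8 → 3 thousands, 8 hundreds, 2 tens, 8 ones (place-value notation)
3 thousands, 8 hundreds, 2 tens, 8 ones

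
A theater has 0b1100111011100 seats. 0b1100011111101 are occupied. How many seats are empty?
Convert 0b1100111011100 (binary) → 4096 + 2048 + 256 + 128 + 64 + 16 + 8 + 4 = 6620 (decimal)
Convert 0b1100011111101 (binary) → 4096 + 2048 + 128 + 64 + 32 + 16 + 8 + 4 + 1 = 6397 (decimal)
Compute 6620 - 6397 = 223
223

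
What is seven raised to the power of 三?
Convert seven (English words) → 7 (decimal)
Convert 三 (Chinese numeral) → 3 (decimal)
Compute 7 ^ 3 = 343
343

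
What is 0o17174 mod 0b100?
Convert 0o17174 (octal) → 1×4096 + 7×512 + 1×64 + 7×8 + 4 = 7804 (decimal)
Convert 0b100 (binary) → 4 (decimal)
Compute 7804 mod 4 = 0
0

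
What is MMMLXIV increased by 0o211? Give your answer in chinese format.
Convert MMMLXIV (Roman numeral) → 1000 + 1000 + 1000 + 50 + 10 + 4 = 3064 (decimal)
Convert 0o211 (octal) → 2×64 + 1×8 + 1 = 137 (decimal)
Compute 3064 + 137 = 3201
Convert 3201 (decimal) → 3201 = 3×1000 + 2×100 + 1 → 三千二百零一 (Chinese numeral)
三千二百零一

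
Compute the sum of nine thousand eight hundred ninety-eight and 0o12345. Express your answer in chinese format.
Convert nine thousand eight hundred ninety-eight (English words) → 9×1000 + 8×100 + 98 = 9898 (decimal)
Convert 0o12345 (octal) → 1×4096 + 2×512 + 3×64 + 4×8 + 5 = 5349 (decimal)
Compute 9898 + 5349 = 15247
Convert 15247 (decimal) → 15247 = 1×10000 + 5×1000 + 2×100 + 4×10 + 7 → 一万五千二百四十七 (Chinese numeral)
一万五千二百四十七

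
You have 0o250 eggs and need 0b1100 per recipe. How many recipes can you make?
Convert 0o250 (octal) → 2×64 + 5×8 = 168 (decimal)
Convert 0b1100 (binary) → 8 + 4 = 12 (decimal)
Compute 168 ÷ 12 = 14
14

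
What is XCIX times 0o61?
Convert XCIX (Roman numeral) → 90 + 9 = 99 (decimal)
Convert 0o61 (octal) → 6×8 + 1 = 49 (decimal)
Compute 99 × 49 = 4851
4851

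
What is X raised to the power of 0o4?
Convert X (Roman numeral) → 10 (decimal)
Convert 0o4 (octal) → 4 (decimal)
Compute 10 ^ 4 = 10000
10000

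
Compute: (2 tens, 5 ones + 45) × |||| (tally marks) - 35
Convert 2 tens, 5 ones (place-value notation) → 2×10 + 5 = 25 (decimal)
Convert |||| (tally marks) → 4 (decimal)
Expression in decimal: (25 + 45) × 4 - 35
Parentheses first: 25 + 45 = 70
Multiply: 70 × 4 = 280
Subtract: 280 - 35 = 245
245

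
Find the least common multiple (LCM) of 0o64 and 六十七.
Convert 0o64 (octal) → 6×8 + 4 = 52 (decimal)
Convert 六十七 (Chinese numeral) → 6×10 + 7 = 67 (decimal)
Compute lcm(52, 67) = 3484
3484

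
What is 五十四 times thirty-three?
Convert 五十四 (Chinese numeral) → 5×10 + 4 = 54 (decimal)
Convert thirty-three (English words) → 33 (decimal)
Compute 54 × 33 = 1782
1782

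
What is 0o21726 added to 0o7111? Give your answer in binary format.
Convert 0o21726 (octal) → 2×4096 + 1×512 + 7×64 + 2×8 + 6 = 9174 (decimal)
Convert 0o7111 (octal) → 7×512 + 1×64 + 1×8 + 1 = 3657 (decimal)
Compute 9174 + 3657 = 12831
Convert 12831 (decimal) → 12831 = 8192 + 4096 + 512 + 16 + 8 + 4 + 2 + 1 → 0b11001000011111 (binary)
0b11001000011111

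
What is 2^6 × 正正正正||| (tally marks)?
Convert 2^6 (power) → 64 (decimal)
Convert 正正正正||| (tally marks) → 5 + 5 + 5 + 5 + 3 = 23 (decimal)
Compute 64 × 23 = 1472
1472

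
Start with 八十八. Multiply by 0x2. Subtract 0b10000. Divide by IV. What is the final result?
Convert 八十八 (Chinese numeral) → 8×10 + 8 = 88 (decimal)
Start: 88
Convert 0x2 (hexadecimal) → 2 (decimal)
88 × 2 = 176
Convert 0b10000 (binary) → 16 (decimal)
176 - 16 = 160
Convert IV (Roman numeral) → 4 (decimal)
160 ÷ 4 = 40
40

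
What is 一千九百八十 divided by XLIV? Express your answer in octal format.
Convert 一千九百八十 (Chinese numeral) → 1×1000 + 9×100 + 8×10 = 1980 (decimal)
Convert XLIV (Roman numeral) → 40 + 4 = 44 (decimal)
Compute 1980 ÷ 44 = 45
Convert 45 (decimal) → 45 = 5×8 + 5 → 0o55 (octal)
0o55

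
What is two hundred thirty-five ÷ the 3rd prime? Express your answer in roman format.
Convert two hundred thirty-five (English words) → 2×100 + 35 = 235 (decimal)
Convert the 3rd prime (prime index) → 5 (decimal)
Compute 235 ÷ 5 = 47
Convert 47 (decimal) → 47 = 40 + 5 + 1 + 1 → XLVII (Roman numeral)
XLVII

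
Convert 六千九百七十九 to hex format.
Convert 六千九百七十九 (Chinese numeral) → 6×1000 + 9×100 + 7×10 + 9 = 6979 (decimal)
Convert 6979 (decimal) → 6979 = 1×4096 + 11×256 + 4×16 + 3 → 0x1B43 (hexadecimal)
0x1B43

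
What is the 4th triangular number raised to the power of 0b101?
Convert the 4th triangular number (triangular index) → 4×5/2 = 10 (decimal)
Convert 0b101 (binary) → 4 + 1 = 5 (decimal)
Compute 10 ^ 5 = 100000
100000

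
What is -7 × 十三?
Convert 十三 (Chinese numeral) → 1×10 + 3 = 13 (decimal)
Compute -7 × 13 = -91
-91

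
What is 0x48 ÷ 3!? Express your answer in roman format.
Convert 0x48 (hexadecimal) → 4×16 + 8 = 72 (decimal)
Convert 3! (factorial) → 6 (decimal)
Compute 72 ÷ 6 = 12
Convert 12 (decimal) → 12 = 10 + 1 + 1 → XII (Roman numeral)
XII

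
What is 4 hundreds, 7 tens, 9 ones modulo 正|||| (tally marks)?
Convert 4 hundreds, 7 tens, 9 ones (place-value notation) → 4×100 + 7×10 + 9 = 479 (decimal)
Convert 正|||| (tally marks) → 5 + 4 = 9 (decimal)
Compute 479 mod 9 = 2
2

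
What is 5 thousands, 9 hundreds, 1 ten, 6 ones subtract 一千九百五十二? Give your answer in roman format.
Convert 5 thousands, 9 hundreds, 1 ten, 6 ones (place-value notation) → 5×1000 + 9×100 + 1×10 + 6 = 5916 (decimal)
Convert 一千九百五十二 (Chinese numeral) → 1×1000 + 9×100 + 5×10 + 2 = 1952 (decimal)
Compute 5916 - 1952 = 3964
Convert 3964 (decimal) → 3964 = 1000 + 1000 + 1000 + 900 + 50 + 10 + 4 → MMMCMLXIV (Roman numeral)
MMMCMLXIV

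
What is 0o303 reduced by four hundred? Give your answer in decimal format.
Convert 0o303 (octal) → 3×64 + 3 = 195 (decimal)
Convert four hundred (English words) → 4×100 = 400 (decimal)
Compute 195 - 400 = -205
-205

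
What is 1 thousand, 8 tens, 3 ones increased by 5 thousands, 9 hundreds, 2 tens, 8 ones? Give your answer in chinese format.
Convert 1 thousand, 8 tens, 3 ones (place-value notation) → 1×1000 + 8×10 + 3 = 1083 (decimal)
Convert 5 thousands, 9 hundreds, 2 tens, 8 ones (place-value notation) → 5×1000 + 9×100 + 2×10 + 8 = 5928 (decimal)
Compute 1083 + 5928 = 7011
Convert 7011 (decimal) → 7011 = 7×1000 + 1×10 + 1 → 七千零一十一 (Chinese numeral)
七千零一十一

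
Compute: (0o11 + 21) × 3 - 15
Convert 0o11 (octal) → 1×8 + 1 = 9 (decimal)
Expression in decimal: (9 + 21) × 3 - 15
Parentheses first: 9 + 21 = 30
Multiply: 30 × 3 = 90
Subtract: 90 - 15 = 75
75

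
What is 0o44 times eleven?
Convert 0o44 (octal) → 4×8 + 4 = 36 (decimal)
Convert eleven (English words) → 11 (decimal)
Compute 36 × 11 = 396
396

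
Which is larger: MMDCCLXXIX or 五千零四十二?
Convert MMDCCLXXIX (Roman numeral) → 1000 + 1000 + 500 + 100 + 100 + 50 + 10 + 10 + 9 = 2779 (decimal)
Convert 五千零四十二 (Chinese numeral) → 5×1000 + 4×10 + 2 = 5042 (decimal)
Compare 2779 vs 5042: larger = 5042
5042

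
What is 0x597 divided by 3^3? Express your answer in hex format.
Convert 0x597 (hexadecimal) → 5×256 + 9×16 + 7 = 1431 (decimal)
Convert 3^3 (power) → 27 (decimal)
Compute 1431 ÷ 27 = 53
Convert 53 (decimal) → 53 = 3×16 + 5 → 0x35 (hexadecimal)
0x35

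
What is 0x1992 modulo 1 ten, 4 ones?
Convert 0x1992 (hexadecimal) → 1×4096 + 9×256 + 9×16 + 2 = 6546 (decimal)
Convert 1 ten, 4 ones (place-value notation) → 1×10 + 4 = 14 (decimal)
Compute 6546 mod 14 = 8
8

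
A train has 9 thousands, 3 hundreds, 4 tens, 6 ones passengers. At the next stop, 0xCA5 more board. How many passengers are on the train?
Convert 9 thousands, 3 hundreds, 4 tens, 6 ones (place-value notation) → 9×1000 + 3×100 + 4×10 + 6 = 9346 (decimal)
Convert 0xCA5 (hexadecimal) → 12×256 + 10×16 + 5 = 3237 (decimal)
Compute 9346 + 3237 = 12583
12583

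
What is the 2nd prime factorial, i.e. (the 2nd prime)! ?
Convert the 2nd prime (prime index) → 3 (decimal)
Compute 3! = 6
6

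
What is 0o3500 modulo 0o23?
Convert 0o3500 (octal) → 3×512 + 5×64 = 1856 (decimal)
Convert 0o23 (octal) → 2×8 + 3 = 19 (decimal)
Compute 1856 mod 19 = 13
13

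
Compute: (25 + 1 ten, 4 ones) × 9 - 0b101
Convert 1 ten, 4 ones (place-value notation) → 1×10 + 4 = 14 (decimal)
Convert 0b101 (binary) → 4 + 1 = 5 (decimal)
Expression in decimal: (25 + 14) × 9 - 5
Parentheses first: 25 + 14 = 39
Multiply: 39 × 9 = 351
Subtract: 351 - 5 = 346
346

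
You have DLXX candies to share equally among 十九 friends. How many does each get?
Convert DLXX (Roman numeral) → 500 + 50 + 10 + 10 = 570 (decimal)
Convert 十九 (Chinese numeral) → 1×10 + 9 = 19 (decimal)
Compute 570 ÷ 19 = 30
30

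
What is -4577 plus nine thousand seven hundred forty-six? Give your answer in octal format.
Convert nine thousand seven hundred forty-six (English words) → 9×1000 + 7×100 + 46 = 9746 (decimal)
Compute -4577 + 9746 = 5169
Convert 5169 (decimal) → 5169 = 1×4096 + 2×512 + 6×8 + 1 → 0o12061 (octal)
0o12061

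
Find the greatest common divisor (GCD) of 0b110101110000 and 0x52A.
Convert 0b110101110000 (binary) → 2048 + 1024 + 256 + 64 + 32 + 16 = 3440 (decimal)
Convert 0x52A (hexadecimal) → 5×256 + 2×16 + 10 = 1322 (decimal)
Compute gcd(3440, 1322) = 2
2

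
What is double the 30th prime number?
The 30th prime number = 113
Compute 113 × 2 = 226
226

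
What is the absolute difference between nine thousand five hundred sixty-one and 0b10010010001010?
Convert nine thousand five hundred sixty-one (English words) → 9×1000 + 5×100 + 61 = 9561 (decimal)
Convert 0b10010010001010 (binary) → 8192 + 1024 + 128 + 8 + 2 = 9354 (decimal)
Compute |9561 - 9354| = 207
207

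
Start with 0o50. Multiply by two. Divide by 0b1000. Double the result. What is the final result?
Convert 0o50 (octal) → 5×8 = 40 (decimal)
Start: 40
Convert two (English words) → 2 (decimal)
40 × 2 = 80
Convert 0b1000 (binary) → 8 (decimal)
80 ÷ 8 = 10
10 × 2 = 20
20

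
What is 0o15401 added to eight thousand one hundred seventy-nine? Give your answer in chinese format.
Convert 0o15401 (octal) → 1×4096 + 5×512 + 4×64 + 1 = 6913 (decimal)
Convert eight thousand one hundred seventy-nine (English words) → 8×1000 + 1×100 + 79 = 8179 (decimal)
Compute 6913 + 8179 = 15092
Convert 15092 (decimal) → 15092 = 1×10000 + 5×1000 + 9×10 + 2 → 一万五千零九十二 (Chinese numeral)
一万五千零九十二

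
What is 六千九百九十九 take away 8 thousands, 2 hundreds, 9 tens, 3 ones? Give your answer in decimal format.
Convert 六千九百九十九 (Chinese numeral) → 6×1000 + 9×100 + 9×10 + 9 = 6999 (decimal)
Convert 8 thousands, 2 hundreds, 9 tens, 3 ones (place-value notation) → 8×1000 + 2×100 + 9×10 + 3 = 8293 (decimal)
Compute 6999 - 8293 = -1294
-1294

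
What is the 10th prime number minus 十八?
The 10th prime number = 29
Convert 十八 (Chinese numeral) → 1×10 + 8 = 18 (decimal)
Compute 29 - 18 = 11
11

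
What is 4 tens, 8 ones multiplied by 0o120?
Convert 4 tens, 8 ones (place-value notation) → 4×10 + 8 = 48 (decimal)
Convert 0o120 (octal) → 1×64 + 2×8 = 80 (decimal)
Compute 48 × 80 = 3840
3840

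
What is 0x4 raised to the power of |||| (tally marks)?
Convert 0x4 (hexadecimal) → 4 (decimal)
Convert |||| (tally marks) → 4 (decimal)
Compute 4 ^ 4 = 256
256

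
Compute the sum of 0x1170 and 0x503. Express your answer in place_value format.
Convert 0x1170 (hexadecimal) → 1×4096 + 1×256 + 7×16 = 4464 (decimal)
Convert 0x503 (hexadecimal) → 5×256 + 3 = 1283 (decimal)
Compute 4464 + 1283 = 5747
Convert 5747 (decimal) → 5747 = 5×1000 + 7×100 + 4×10 + 7 → 5 thousands, 7 hundreds, 4 tens, 7 ones (place-value notation)
5 thousands, 7 hundreds, 4 tens, 7 ones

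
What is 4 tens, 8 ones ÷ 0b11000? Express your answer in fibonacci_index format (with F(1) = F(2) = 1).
Convert 4 tens, 8 ones (place-value notation) → 4×10 + 8 = 48 (decimal)
Convert 0b11000 (binary) → 16 + 8 = 24 (decimal)
Compute 48 ÷ 24 = 2
Convert 2 (decimal) → 1, 1, 2 → the 3rd Fibonacci number (Fibonacci index)
the 3rd Fibonacci number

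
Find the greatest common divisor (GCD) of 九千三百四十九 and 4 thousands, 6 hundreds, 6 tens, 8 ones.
Convert 九千三百四十九 (Chinese numeral) → 9×1000 + 3×100 + 4×10 + 9 = 9349 (decimal)
Convert 4 thousands, 6 hundreds, 6 tens, 8 ones (place-value notation) → 4×1000 + 6×100 + 6×10 + 8 = 4668 (decimal)
Compute gcd(9349, 4668) = 1
1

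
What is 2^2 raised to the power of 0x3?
Convert 2^2 (power) → 4 (decimal)
Convert 0x3 (hexadecimal) → 3 (decimal)
Compute 4 ^ 3 = 64
64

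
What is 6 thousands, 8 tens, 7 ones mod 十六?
Convert 6 thousands, 8 tens, 7 ones (place-value notation) → 6×1000 + 8×10 + 7 = 6087 (decimal)
Convert 十六 (Chinese numeral) → 1×10 + 6 = 16 (decimal)
Compute 6087 mod 16 = 7
7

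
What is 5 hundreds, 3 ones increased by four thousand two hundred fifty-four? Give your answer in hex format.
Convert 5 hundreds, 3 ones (place-value notation) → 5×100 + 3 = 503 (decimal)
Convert four thousand two hundred fifty-four (English words) → 4×1000 + 2×100 + 54 = 4254 (decimal)
Compute 503 + 4254 = 4757
Convert 4757 (decimal) → 4757 = 1×4096 + 2×256 + 9×16 + 5 → 0x1295 (hexadecimal)
0x1295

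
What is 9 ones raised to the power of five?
Convert 9 ones (place-value notation) → 9 (decimal)
Convert five (English words) → 5 (decimal)
Compute 9 ^ 5 = 59049
59049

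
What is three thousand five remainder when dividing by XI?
Convert three thousand five (English words) → 3×1000 + 5 = 3005 (decimal)
Convert XI (Roman numeral) → 10 + 1 = 11 (decimal)
Compute 3005 mod 11 = 2
2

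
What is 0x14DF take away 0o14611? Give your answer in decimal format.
Convert 0x14DF (hexadecimal) → 1×4096 + 4×256 + 13×16 + 15 = 5343 (decimal)
Convert 0o14611 (octal) → 1×4096 + 4×512 + 6×64 + 1×8 + 1 = 6537 (decimal)
Compute 5343 - 6537 = -1194
-1194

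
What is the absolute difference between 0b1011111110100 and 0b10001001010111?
Convert 0b1011111110100 (binary) → 4096 + 1024 + 512 + 256 + 128 + 64 + 32 + 16 + 4 = 6132 (decimal)
Convert 0b10001001010111 (binary) → 8192 + 512 + 64 + 16 + 4 + 2 + 1 = 8791 (decimal)
Compute |6132 - 8791| = 2659
2659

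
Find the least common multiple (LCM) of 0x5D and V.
Convert 0x5D (hexadecimal) → 5×16 + 13 = 93 (decimal)
Convert V (Roman numeral) → 5 (decimal)
Compute lcm(93, 5) = 465
465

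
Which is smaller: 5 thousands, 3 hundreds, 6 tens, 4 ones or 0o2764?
Convert 5 thousands, 3 hundreds, 6 tens, 4 ones (place-value notation) → 5×1000 + 3×100 + 6×10 + 4 = 5364 (decimal)
Convert 0o2764 (octal) → 2×512 + 7×64 + 6×8 + 4 = 1524 (decimal)
Compare 5364 vs 1524: smaller = 1524
1524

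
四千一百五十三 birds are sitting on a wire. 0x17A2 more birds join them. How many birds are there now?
Convert 四千一百五十三 (Chinese numeral) → 4×1000 + 1×100 + 5×10 + 3 = 4153 (decimal)
Convert 0x17A2 (hexadecimal) → 1×4096 + 7×256 + 10×16 + 2 = 6050 (decimal)
Compute 4153 + 6050 = 10203
10203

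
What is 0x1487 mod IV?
Convert 0x1487 (hexadecimal) → 1×4096 + 4×256 + 8×16 + 7 = 5255 (decimal)
Convert IV (Roman numeral) → 4 (decimal)
Compute 5255 mod 4 = 3
3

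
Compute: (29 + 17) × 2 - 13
Parentheses first: 29 + 17 = 46
Multiply: 46 × 2 = 92
Subtract: 92 - 13 = 79
79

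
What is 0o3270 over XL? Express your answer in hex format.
Convert 0o3270 (octal) → 3×512 + 2×64 + 7×8 = 1720 (decimal)
Convert XL (Roman numeral) → 40 (decimal)
Compute 1720 ÷ 40 = 43
Convert 43 (decimal) → 43 = 2×16 + 11 → 0x2B (hexadecimal)
0x2B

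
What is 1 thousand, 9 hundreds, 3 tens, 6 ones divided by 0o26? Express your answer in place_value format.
Convert 1 thousand, 9 hundreds, 3 tens, 6 ones (place-value notation) → 1×1000 + 9×100 + 3×10 + 6 = 1936 (decimal)
Convert 0o26 (octal) → 2×8 + 6 = 22 (decimal)
Compute 1936 ÷ 22 = 88
Convert 88 (decimal) → 88 = 8×10 + 8 → 8 tens, 8 ones (place-value notation)
8 tens, 8 ones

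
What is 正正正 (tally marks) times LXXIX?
Convert 正正正 (tally marks) → 5 + 5 + 5 = 15 (decimal)
Convert LXXIX (Roman numeral) → 50 + 10 + 10 + 9 = 79 (decimal)
Compute 15 × 79 = 1185
1185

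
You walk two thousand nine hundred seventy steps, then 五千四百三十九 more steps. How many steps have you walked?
Convert two thousand nine hundred seventy (English words) → 2×1000 + 9×100 + 70 = 2970 (decimal)
Convert 五千四百三十九 (Chinese numeral) → 5×1000 + 4×100 + 3×10 + 9 = 5439 (decimal)
Compute 2970 + 5439 = 8409
8409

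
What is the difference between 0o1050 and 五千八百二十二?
Convert 0o1050 (octal) → 1×512 + 5×8 = 552 (decimal)
Convert 五千八百二十二 (Chinese numeral) → 5×1000 + 8×100 + 2×10 + 2 = 5822 (decimal)
Difference: |552 - 5822| = 5270
5270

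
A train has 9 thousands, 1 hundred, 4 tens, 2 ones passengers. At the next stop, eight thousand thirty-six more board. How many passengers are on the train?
Convert 9 thousands, 1 hundred, 4 tens, 2 ones (place-value notation) → 9×1000 + 1×100 + 4×10 + 2 = 9142 (decimal)
Convert eight thousand thirty-six (English words) → 8×1000 + 36 = 8036 (decimal)
Compute 9142 + 8036 = 17178
17178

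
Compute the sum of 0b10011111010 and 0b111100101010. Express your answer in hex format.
Convert 0b10011111010 (binary) → 1024 + 128 + 64 + 32 + 16 + 8 + 2 = 1274 (decimal)
Convert 0b111100101010 (binary) → 2048 + 1024 + 512 + 256 + 32 + 8 + 2 = 3882 (decimal)
Compute 1274 + 3882 = 5156
Convert 5156 (decimal) → 5156 = 1×4096 + 4×256 + 2×16 + 4 → 0x1424 (hexadecimal)
0x1424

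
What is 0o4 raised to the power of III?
Convert 0o4 (octal) → 4 (decimal)
Convert III (Roman numeral) → 1 + 1 + 1 = 3 (decimal)
Compute 4 ^ 3 = 64
64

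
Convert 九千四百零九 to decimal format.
Convert 九千四百零九 (Chinese numeral) → 9×1000 + 4×100 + 9 = 9409 (decimal)
9409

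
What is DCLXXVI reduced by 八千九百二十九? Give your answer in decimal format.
Convert DCLXXVI (Roman numeral) → 500 + 100 + 50 + 10 + 10 + 5 + 1 = 676 (decimal)
Convert 八千九百二十九 (Chinese numeral) → 8×1000 + 9×100 + 2×10 + 9 = 8929 (decimal)
Compute 676 - 8929 = -8253
-8253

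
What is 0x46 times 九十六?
Convert 0x46 (hexadecimal) → 4×16 + 6 = 70 (decimal)
Convert 九十六 (Chinese numeral) → 9×10 + 6 = 96 (decimal)
Compute 70 × 96 = 6720
6720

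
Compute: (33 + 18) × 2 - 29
Parentheses first: 33 + 18 = 51
Multiply: 51 × 2 = 102
Subtract: 102 - 29 = 73
73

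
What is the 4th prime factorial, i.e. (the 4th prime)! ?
Convert the 4th prime (prime index) → 7 (decimal)
Compute 7! = 5040
5040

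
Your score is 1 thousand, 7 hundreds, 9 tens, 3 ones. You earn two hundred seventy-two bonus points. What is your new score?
Convert 1 thousand, 7 hundreds, 9 tens, 3 ones (place-value notation) → 1×1000 + 7×100 + 9×10 + 3 = 1793 (decimal)
Convert two hundred seventy-two (English words) → 2×100 + 72 = 272 (decimal)
Compute 1793 + 272 = 2065
2065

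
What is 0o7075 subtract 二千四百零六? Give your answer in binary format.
Convert 0o7075 (octal) → 7×512 + 7×8 + 5 = 3645 (decimal)
Convert 二千四百零六 (Chinese numeral) → 2×1000 + 4×100 + 6 = 2406 (decimal)
Compute 3645 - 2406 = 1239
Convert 1239 (decimal) → 1239 = 1024 + 128 + 64 + 16 + 4 + 2 + 1 → 0b10011010111 (binary)
0b10011010111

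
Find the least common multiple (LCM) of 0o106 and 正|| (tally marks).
Convert 0o106 (octal) → 1×64 + 6 = 70 (decimal)
Convert 正|| (tally marks) → 5 + 2 = 7 (decimal)
Compute lcm(70, 7) = 70
70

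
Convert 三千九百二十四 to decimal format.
Convert 三千九百二十四 (Chinese numeral) → 3×1000 + 9×100 + 2×10 + 4 = 3924 (decimal)
3924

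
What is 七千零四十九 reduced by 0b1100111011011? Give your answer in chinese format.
Convert 七千零四十九 (Chinese numeral) → 7×1000 + 4×10 + 9 = 7049 (decimal)
Convert 0b1100111011011 (binary) → 4096 + 2048 + 256 + 128 + 64 + 16 + 8 + 2 + 1 = 6619 (decimal)
Compute 7049 - 6619 = 430
Convert 430 (decimal) → 430 = 4×100 + 3×10 → 四百三十 (Chinese numeral)
四百三十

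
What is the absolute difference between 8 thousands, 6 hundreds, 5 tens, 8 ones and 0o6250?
Convert 8 thousands, 6 hundreds, 5 tens, 8 ones (place-value notation) → 8×1000 + 6×100 + 5×10 + 8 = 8658 (decimal)
Convert 0o6250 (octal) → 6×512 + 2×64 + 5×8 = 3240 (decimal)
Compute |8658 - 3240| = 5418
5418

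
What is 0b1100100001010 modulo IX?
Convert 0b1100100001010 (binary) → 4096 + 2048 + 256 + 8 + 2 = 6410 (decimal)
Convert IX (Roman numeral) → 9 (decimal)
Compute 6410 mod 9 = 2
2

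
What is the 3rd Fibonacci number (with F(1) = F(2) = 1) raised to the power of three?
Convert the 3rd Fibonacci number (with F(1) = F(2) = 1) (Fibonacci index) → 1, 1, 2 → 2 (decimal)
Convert three (English words) → 3 (decimal)
Compute 2 ^ 3 = 8
8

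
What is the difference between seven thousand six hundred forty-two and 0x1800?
Convert seven thousand six hundred forty-two (English words) → 7×1000 + 6×100 + 42 = 7642 (decimal)
Convert 0x1800 (hexadecimal) → 1×4096 + 8×256 = 6144 (decimal)
Difference: |7642 - 6144| = 1498
1498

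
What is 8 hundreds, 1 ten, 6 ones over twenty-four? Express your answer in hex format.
Convert 8 hundreds, 1 ten, 6 ones (place-value notation) → 8×100 + 1×10 + 6 = 816 (decimal)
Convert twenty-four (English words) → 24 (decimal)
Compute 816 ÷ 24 = 34
Convert 34 (decimal) → 34 = 2×16 + 2 → 0x22 (hexadecimal)
0x22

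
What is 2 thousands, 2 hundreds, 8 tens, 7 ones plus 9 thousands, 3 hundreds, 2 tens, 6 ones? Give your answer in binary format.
Convert 2 thousands, 2 hundreds, 8 tens, 7 ones (place-value notation) → 2×1000 + 2×100 + 8×10 + 7 = 2287 (decimal)
Convert 9 thousands, 3 hundreds, 2 tens, 6 ones (place-value notation) → 9×1000 + 3×100 + 2×10 + 6 = 9326 (decimal)
Compute 2287 + 9326 = 11613
Convert 11613 (decimal) → 11613 = 8192 + 2048 + 1024 + 256 + 64 + 16 + 8 + 4 + 1 → 0b10110101011101 (binary)
0b10110101011101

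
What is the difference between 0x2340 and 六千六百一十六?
Convert 0x2340 (hexadecimal) → 2×4096 + 3×256 + 4×16 = 9024 (decimal)
Convert 六千六百一十六 (Chinese numeral) → 6×1000 + 6×100 + 1×10 + 6 = 6616 (decimal)
Difference: |9024 - 6616| = 2408
2408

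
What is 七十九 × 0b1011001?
Convert 七十九 (Chinese numeral) → 7×10 + 9 = 79 (decimal)
Convert 0b1011001 (binary) → 64 + 16 + 8 + 1 = 89 (decimal)
Compute 79 × 89 = 7031
7031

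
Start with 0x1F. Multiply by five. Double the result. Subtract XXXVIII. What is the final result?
Convert 0x1F (hexadecimal) → 1×16 + 15 = 31 (decimal)
Start: 31
Convert five (English words) → 5 (decimal)
31 × 5 = 155
155 × 2 = 310
Convert XXXVIII (Roman numeral) → 10 + 10 + 10 + 5 + 1 + 1 + 1 = 38 (decimal)
310 - 38 = 272
272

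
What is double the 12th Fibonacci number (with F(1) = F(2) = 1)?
The 12th Fibonacci number (with F(1) = F(2) = 1): 1, 1, 2, 3, 5, 8, 13, 21, 34, 55, 89, 144 → 144
Compute 144 × 2 = 288
288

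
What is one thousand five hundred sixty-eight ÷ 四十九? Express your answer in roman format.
Convert one thousand five hundred sixty-eight (English words) → 1×1000 + 5×100 + 68 = 1568 (decimal)
Convert 四十九 (Chinese numeral) → 4×10 + 9 = 49 (decimal)
Compute 1568 ÷ 49 = 32
Convert 32 (decimal) → 32 = 10 + 10 + 10 + 1 + 1 → XXXII (Roman numeral)
XXXII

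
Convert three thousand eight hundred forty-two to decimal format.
Convert three thousand eight hundred forty-two (English words) → 3×1000 + 8×100 + 42 = 3842 (decimal)
3842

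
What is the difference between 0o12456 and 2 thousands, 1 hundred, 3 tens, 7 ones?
Convert 0o12456 (octal) → 1×4096 + 2×512 + 4×64 + 5×8 + 6 = 5422 (decimal)
Convert 2 thousands, 1 hundred, 3 tens, 7 ones (place-value notation) → 2×1000 + 1×100 + 3×10 + 7 = 2137 (decimal)
Difference: |5422 - 2137| = 3285
3285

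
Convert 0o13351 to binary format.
Convert 0o13351 (octal) → 1×4096 + 3×512 + 3×64 + 5×8 + 1 = 5865 (decimal)
Convert 5865 (decimal) → 5865 = 4096 + 1024 + 512 + 128 + 64 + 32 + 8 + 1 → 0b1011011101001 (binary)
0b1011011101001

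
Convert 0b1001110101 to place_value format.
Convert 0b1001110101 (binary) → 512 + 64 + 32 + 16 + 4 + 1 = 629 (decimal)
Convert 629 (decimal) → 629 = 6×100 + 2×10 + 9 → 6 hundreds, 2 tens, 9 ones (place-value notation)
6 hundreds, 2 tens, 9 ones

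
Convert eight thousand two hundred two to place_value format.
Convert eight thousand two hundred two (English words) → 8×1000 + 2×100 + 2 = 8202 (decimal)
Convert 8202 (decimal) → 8202 = 8×1000 + 2×100 + 2 → 8 thousands, 2 hundreds, 2 ones (place-value notation)
8 thousands, 2 hundreds, 2 ones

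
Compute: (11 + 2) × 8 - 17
Parentheses first: 11 + 2 = 13
Multiply: 13 × 8 = 104
Subtract: 104 - 17 = 87
87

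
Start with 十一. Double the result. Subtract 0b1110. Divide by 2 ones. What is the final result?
Convert 十一 (Chinese numeral) → 1×10 + 1 = 11 (decimal)
Start: 11
11 × 2 = 22
Convert 0b1110 (binary) → 8 + 4 + 2 = 14 (decimal)
22 - 14 = 8
Convert 2 ones (place-value notation) → 2 (decimal)
8 ÷ 2 = 4
4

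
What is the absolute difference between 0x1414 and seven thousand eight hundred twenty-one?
Convert 0x1414 (hexadecimal) → 1×4096 + 4×256 + 1×16 + 4 = 5140 (decimal)
Convert seven thousand eight hundred twenty-one (English words) → 7×1000 + 8×100 + 21 = 7821 (decimal)
Compute |5140 - 7821| = 2681
2681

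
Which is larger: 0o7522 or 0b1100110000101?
Convert 0o7522 (octal) → 7×512 + 5×64 + 2×8 + 2 = 3922 (decimal)
Convert 0b1100110000101 (binary) → 4096 + 2048 + 256 + 128 + 4 + 1 = 6533 (decimal)
Compare 3922 vs 6533: larger = 6533
6533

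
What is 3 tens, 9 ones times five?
Convert 3 tens, 9 ones (place-value notation) → 3×10 + 9 = 39 (decimal)
Convert five (English words) → 5 (decimal)
Compute 39 × 5 = 195
195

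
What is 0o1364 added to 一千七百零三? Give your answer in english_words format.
Convert 0o1364 (octal) → 1×512 + 3×64 + 6×8 + 4 = 756 (decimal)
Convert 一千七百零三 (Chinese numeral) → 1×1000 + 7×100 + 3 = 1703 (decimal)
Compute 756 + 1703 = 2459
Convert 2459 (decimal) → 2459 = 2×1000 + 4×100 + 59 → two thousand four hundred fifty-nine (English words)
two thousand four hundred fifty-nine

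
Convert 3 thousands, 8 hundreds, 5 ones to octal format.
Convert 3 thousands, 8 hundreds, 5 ones (place-value notation) → 3×1000 + 8×100 + 5 = 3805 (decimal)
Convert 3805 (decimal) → 3805 = 7×512 + 3×64 + 3×8 + 5 → 0o7335 (octal)
0o7335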